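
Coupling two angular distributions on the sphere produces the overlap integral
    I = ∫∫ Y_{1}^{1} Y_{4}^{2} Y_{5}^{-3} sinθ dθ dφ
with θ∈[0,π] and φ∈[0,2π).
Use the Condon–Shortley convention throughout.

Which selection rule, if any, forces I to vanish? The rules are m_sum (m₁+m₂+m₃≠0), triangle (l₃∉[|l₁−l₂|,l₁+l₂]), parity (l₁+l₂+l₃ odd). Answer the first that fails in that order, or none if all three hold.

m₁+m₂+m₃ = 1 + 2 − 3 = 0  ✓
triangle: |1−4|=3 ≤ l₃=5 ≤ 1+4=5  ✓
parity: l₁+l₂+l₃ = 10 is even  ✓

none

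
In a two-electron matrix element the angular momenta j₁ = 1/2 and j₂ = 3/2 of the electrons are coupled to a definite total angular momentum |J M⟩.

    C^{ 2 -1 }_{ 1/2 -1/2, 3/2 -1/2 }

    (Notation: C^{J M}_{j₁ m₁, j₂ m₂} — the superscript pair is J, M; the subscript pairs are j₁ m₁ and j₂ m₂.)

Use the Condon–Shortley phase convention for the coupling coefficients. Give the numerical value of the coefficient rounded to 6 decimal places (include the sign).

j₁+j₂−J=0  J+j₁−j₂=1  J−j₁+j₂=3  j₁+j₂+J+1=5
(j₁±m₁, j₂±m₂, J±M) = (0,1,1,2,1,3)
P² = 3
sum k=0..0:
  [0] +1/2 = 1/2
S = 1/2
C² = P²·S² = 3/4 ; C = +0.866025

+0.866025  (= +√(3/4))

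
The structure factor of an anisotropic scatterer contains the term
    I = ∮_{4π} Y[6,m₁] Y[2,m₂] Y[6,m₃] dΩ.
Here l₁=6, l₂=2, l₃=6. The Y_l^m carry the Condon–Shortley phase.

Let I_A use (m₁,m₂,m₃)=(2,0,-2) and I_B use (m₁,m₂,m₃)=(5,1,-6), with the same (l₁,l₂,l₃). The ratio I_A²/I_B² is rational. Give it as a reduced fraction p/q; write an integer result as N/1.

50/121

Shared (l₁,l₂,l₃)=(6,2,6): N and (l;000)² cancel in I_A²/I_B².
A: Δ = 2!·10!·2!/15! = 1/90090; Racah Σ t=0..2: t=0:+1/69120 t=1:−1/30240 t=2:+1/322560 = -1/64512; ⇒ 3j(6 2 6; 2 0 -2)² = 10/1001, sgn -1
B: Δ = 2!·10!·2!/15! = 1/90090; Racah Σ t=1..1: t=1:−1/7257600 = -1/7257600; ⇒ 3j(6 2 6; 5 1 -6)² = 11/455, sgn -1
I_A²/I_B² = (10/1001)/(11/455) = 50/121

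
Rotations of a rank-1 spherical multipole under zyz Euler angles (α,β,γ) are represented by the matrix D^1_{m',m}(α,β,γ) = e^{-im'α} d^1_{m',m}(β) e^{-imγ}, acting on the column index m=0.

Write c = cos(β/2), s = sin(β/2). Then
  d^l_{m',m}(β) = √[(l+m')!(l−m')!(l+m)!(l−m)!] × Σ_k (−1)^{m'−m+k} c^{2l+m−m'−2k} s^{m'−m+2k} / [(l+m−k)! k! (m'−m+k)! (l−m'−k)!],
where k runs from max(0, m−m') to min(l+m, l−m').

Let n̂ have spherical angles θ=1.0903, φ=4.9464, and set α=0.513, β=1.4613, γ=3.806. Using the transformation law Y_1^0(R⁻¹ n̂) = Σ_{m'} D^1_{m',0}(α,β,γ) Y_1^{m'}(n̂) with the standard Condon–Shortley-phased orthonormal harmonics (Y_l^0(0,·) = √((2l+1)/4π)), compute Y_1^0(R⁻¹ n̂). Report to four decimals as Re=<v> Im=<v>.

Re=-0.0939 Im=0.0000

Need the full column D^1_{m',0} for m'=−1..1 at α=0.5130, β=1.4613, γ=3.8060.
cos(β/2)=0.744741, sin(β/2)=0.667354
d^1_{-1,0}: single k=1 term ⇒ +0.702872;  D = +0.612396+0.344965i
d^1_{0,0}: k∈[0..1] ⇒ +0.554639 -0.445361 = +0.109278;  D = +0.109278+0.000000i
d^1_{1,0}: single k=0 term ⇒ -0.702872;  D = -0.612396+0.344965i
Y_1^{m'}(θ=1.0903,φ=4.9464) and Σ D·Y over m':
  (+0.6124+0.3450i)·(+0.0710+0.2980i)  (+0.1093+0.0000i)·(+0.2258+0.0000i)  (-0.6124+0.3450i)·(-0.0710+0.2980i)
Y_1^0(R⁻¹ n̂) = -0.093923+0.000000i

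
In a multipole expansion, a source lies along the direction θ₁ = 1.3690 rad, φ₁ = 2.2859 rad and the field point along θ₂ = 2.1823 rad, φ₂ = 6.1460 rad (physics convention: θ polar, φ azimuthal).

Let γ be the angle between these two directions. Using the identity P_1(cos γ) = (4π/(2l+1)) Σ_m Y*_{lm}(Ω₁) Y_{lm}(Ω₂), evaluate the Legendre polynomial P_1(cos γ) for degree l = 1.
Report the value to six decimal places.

Summing Y*_{l m}(θ₁,φ₁)·Y_{l m}(θ₂,φ₂) over m ∈ [−1, 1]; prefactor 4π/(2·1+1) = 4.188790:
  [-1]  conj(Y_{1,-1})(Ω₁) = -0.221942+0.255564i ; Y_{1,-1}(Ω₂) = +0.280228+0.038686i ; Δ = -0.072081+0.063030i
  [+0]  conj(Y_{1,0})(Ω₁) = +0.097930-0.000000i ; Y_{1,0}(Ω₂) = -0.280506+0.000000i ; Δ = -0.027470+0.000000i
  [+1]  conj(Y_{1,1})(Ω₁) = +0.221942+0.255564i ; Y_{1,1}(Ω₂) = -0.280228+0.038686i ; Δ = -0.072081-0.063030i
Total Σ_m = -0.171632+0.000000i. Multiply by 4.188790: -0.718932+0.000000i. P_1(cos γ) = -0.718932

-0.718932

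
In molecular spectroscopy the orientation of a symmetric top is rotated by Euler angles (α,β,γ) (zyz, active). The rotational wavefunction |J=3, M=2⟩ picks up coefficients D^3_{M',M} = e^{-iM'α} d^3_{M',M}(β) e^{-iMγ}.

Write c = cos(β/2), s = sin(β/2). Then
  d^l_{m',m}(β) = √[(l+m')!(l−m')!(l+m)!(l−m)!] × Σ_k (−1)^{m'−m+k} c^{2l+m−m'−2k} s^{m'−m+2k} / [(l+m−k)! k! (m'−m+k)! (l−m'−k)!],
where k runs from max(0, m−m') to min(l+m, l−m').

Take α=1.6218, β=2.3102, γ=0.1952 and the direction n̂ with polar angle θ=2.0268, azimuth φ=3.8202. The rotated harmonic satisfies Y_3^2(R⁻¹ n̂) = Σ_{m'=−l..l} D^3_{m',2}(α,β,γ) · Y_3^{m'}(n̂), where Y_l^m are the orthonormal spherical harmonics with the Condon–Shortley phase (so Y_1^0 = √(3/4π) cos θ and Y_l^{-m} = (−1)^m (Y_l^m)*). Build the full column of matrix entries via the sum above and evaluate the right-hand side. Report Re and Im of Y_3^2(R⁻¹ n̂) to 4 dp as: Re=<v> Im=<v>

Re=-0.0300 Im=-0.0891

Need the full column D^3_{m',2} for m'=−3..3 at α=1.6218, β=2.3102, γ=0.1952.
cos(β/2)=0.403827, sin(β/2)=0.914835
d^3_{-3,2}: single k=5 term ⇒ +0.633849;  D = -0.149059-0.616073i
d^3_{-2,2}: k∈[4..5] ⇒ +0.571127 -0.586216 = -0.015089;  D = +0.014466-0.004292i
d^3_{-1,2}: k∈[3..4] ⇒ +0.318893 -0.818295 = -0.499402;  D = -0.166260-0.470914i
d^3_{0,2}: k∈[2..3] ⇒ +0.121907 -0.625638 = -0.503731;  D = -0.465829+0.191699i
d^3_{1,2}: k∈[1..2] ⇒ +0.031068 -0.318893 = -0.287825;  D = +0.122961+0.260237i
d^3_{2,2}: k∈[0..1] ⇒ +0.004337 -0.111285 = -0.106948;  D = +0.094243-0.050560i
d^3_{3,2}: single k=0 term ⇒ -0.024066;  D = -0.012443-0.020599i
Y_3^{m'}(θ=2.0268,φ=3.8202) and Σ D·Y over m':
  (-0.1491-0.6161i)·(+0.1354+0.2699i)  (+0.0145-0.0043i)·(-0.0769+0.3545i)  (-0.1663-0.4709i)·(+0.0069-0.0055i)  (-0.4658+0.1917i)·(+0.3337+0.0000i)  (+0.1230+0.2602i)·(-0.0069-0.0055i)  (+0.0942-0.0506i)·(-0.0769-0.3545i)  (-0.0124-0.0206i)·(-0.1354+0.2699i)
Y_3^2(R⁻¹ n̂) = -0.030014-0.089103i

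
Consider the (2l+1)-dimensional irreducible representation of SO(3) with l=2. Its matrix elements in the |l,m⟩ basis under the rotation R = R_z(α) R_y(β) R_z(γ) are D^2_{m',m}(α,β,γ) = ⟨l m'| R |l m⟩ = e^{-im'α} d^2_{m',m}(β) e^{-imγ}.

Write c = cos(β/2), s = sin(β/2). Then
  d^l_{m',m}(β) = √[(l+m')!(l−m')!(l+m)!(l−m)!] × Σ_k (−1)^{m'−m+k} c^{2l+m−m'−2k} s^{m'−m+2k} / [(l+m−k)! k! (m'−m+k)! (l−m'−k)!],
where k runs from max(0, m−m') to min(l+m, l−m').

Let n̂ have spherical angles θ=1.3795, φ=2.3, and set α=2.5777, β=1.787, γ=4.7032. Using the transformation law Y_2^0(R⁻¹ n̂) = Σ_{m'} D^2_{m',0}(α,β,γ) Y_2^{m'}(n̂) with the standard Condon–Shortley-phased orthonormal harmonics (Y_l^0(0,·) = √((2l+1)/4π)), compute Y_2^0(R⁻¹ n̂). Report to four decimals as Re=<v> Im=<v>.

Re=0.4196 Im=0.0000

Need the full column D^2_{m',0} for m'=−2..2 at α=2.5777, β=1.7870, γ=4.7032.
cos(β/2)=0.626688, sin(β/2)=0.779270
d^2_{-2,0}: single k=2 term ⇒ +0.584191;  D = +0.250420-0.527796i
d^2_{-1,0}: k∈[1..2] ⇒ +0.469806 -0.726425 = -0.256619;  D = +0.216890-0.137158i
d^2_{0,0}: k∈[0..2] ⇒ +0.154243 -0.953980 +0.368767 = -0.430970;  D = -0.430970+0.000000i
d^2_{1,0}: k∈[0..1] ⇒ -0.469806 +0.726425 = +0.256619;  D = -0.216890-0.137158i
d^2_{2,0}: single k=0 term ⇒ +0.584191;  D = +0.250420+0.527796i
Y_2^{m'}(θ=1.3795,φ=2.3) and Σ D·Y over m':
  (+0.2504-0.5278i)·(-0.0418+0.3700i)  (+0.2169-0.1372i)·(-0.0961-0.1075i)  (-0.4310+0.0000i)·(-0.2812+0.0000i)  (-0.2169-0.1372i)·(+0.0961-0.1075i)  (+0.2504+0.5278i)·(-0.0418-0.3700i)
Y_2^0(R⁻¹ n̂) = +0.419622+0.000000i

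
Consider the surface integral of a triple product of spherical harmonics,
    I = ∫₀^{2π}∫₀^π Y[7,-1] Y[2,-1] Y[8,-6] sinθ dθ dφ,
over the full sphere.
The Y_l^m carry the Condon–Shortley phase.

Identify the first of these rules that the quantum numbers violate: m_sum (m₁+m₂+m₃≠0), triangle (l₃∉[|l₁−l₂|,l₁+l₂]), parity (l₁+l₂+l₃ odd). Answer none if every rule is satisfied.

m_sum

Σmᵢ = -8  ✗
l₃∈[|l₁−l₂|,l₁+l₂]=[5,9], have l₃=8
Σlᵢ = 17 ⇒ odd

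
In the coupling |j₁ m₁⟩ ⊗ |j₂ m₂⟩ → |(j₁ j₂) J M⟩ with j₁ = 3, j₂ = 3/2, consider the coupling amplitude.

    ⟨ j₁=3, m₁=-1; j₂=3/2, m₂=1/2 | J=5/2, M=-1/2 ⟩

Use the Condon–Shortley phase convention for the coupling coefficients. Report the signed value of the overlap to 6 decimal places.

−√(1/70) ≈ -0.119523

triangle: 2!·4!·1!/8! = 48/40320
(j±m)!: 2!·4!·2!·1!·2!·3! = 1152
prefactor² = (2J+1)·Δ·N² = 288/35
  k=1: −1/(1!·1!·3!·1!·1!·0!) = -1/6
  k=2: +1/(2!·0!·2!·0!·2!·1!) = 1/8
Σ = -1/24  ⇒  CG² = 288/35·(-1/24)² = 1/70
CG = −√(1/70) = -0.119523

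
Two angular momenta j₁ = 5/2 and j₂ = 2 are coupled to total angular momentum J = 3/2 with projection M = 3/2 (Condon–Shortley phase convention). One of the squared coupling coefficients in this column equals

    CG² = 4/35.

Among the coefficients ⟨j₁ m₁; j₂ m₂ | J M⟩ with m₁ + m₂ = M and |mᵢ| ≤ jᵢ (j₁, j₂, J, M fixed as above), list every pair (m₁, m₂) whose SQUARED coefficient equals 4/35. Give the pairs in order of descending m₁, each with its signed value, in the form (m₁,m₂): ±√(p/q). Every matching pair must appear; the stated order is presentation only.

Admissible pairs with m₁+m₂ = M = 3/2: (-1/2,2), (1/2,1), (3/2,0), (5/2,-1)
  (m₁,m₂)=(5/2,-1): CG² = 2/7, CG = +√(2/7)
  (m₁,m₂)=(3/2,0): CG² = 12/35, CG = −√(12/35)
  (m₁,m₂)=(1/2,1): CG² = 9/35, CG = +√(9/35)
  (m₁,m₂)=(-1/2,2): CG² = 4/35, CG = −√(4/35)   ← matches the target
Pairs with CG² = 4/35: (-1/2,2): −√(4/35)

(-1/2,2): −√(4/35)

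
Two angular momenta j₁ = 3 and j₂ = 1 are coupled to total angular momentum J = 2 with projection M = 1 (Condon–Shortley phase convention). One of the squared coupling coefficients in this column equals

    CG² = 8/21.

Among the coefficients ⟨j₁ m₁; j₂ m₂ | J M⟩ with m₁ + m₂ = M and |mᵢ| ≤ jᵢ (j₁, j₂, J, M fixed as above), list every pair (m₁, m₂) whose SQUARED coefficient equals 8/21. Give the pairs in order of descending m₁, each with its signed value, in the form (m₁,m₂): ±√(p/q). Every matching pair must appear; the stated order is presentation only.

Admissible pairs with m₁+m₂ = M = 1: (0,1), (1,0), (2,-1)
  (m₁,m₂)=(2,-1): CG² = 10/21, CG = +√(10/21)
  (m₁,m₂)=(1,0): CG² = 8/21, CG = −√(8/21)   ← matches the target
  (m₁,m₂)=(0,1): CG² = 1/7, CG = +√(1/7)
Pairs with CG² = 8/21: (1,0): −√(8/21)

(1,0): −√(8/21)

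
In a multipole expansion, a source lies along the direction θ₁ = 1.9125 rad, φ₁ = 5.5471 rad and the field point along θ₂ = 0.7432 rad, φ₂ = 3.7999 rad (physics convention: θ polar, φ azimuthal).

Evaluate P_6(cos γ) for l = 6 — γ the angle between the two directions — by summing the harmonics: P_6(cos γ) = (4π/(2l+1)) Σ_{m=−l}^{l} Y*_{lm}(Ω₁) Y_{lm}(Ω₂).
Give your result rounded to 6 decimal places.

0.236556

Expand P_6 via completeness: Σ_{m} conj(Y_{6,m}) at Ω₁ times Y_{6,m} at Ω₂ —
  term(m=-6) = (-0.007682, -0.013657)   from Y*(Ω₁)=(-0.098536, 0.323256), Y(Ω₂)=(-0.032028, 0.033526)
  term(m=-5) = (0.056179, -0.046251)   from Y*(Ω₁)=(0.357357, -0.213644), Y(Ω₂)=(0.172816, -0.026109)
  term(m=-4) = (0.018684, 0.015917)   from Y*(Ω₁)=(-0.064834, -0.012957), Y(Ω₂)=(-0.324291, -0.180699)
  term(m=-3) = (0.071630, -0.122475)   from Y*(Ω₁)=(-0.191757, -0.258920), Y(Ω₂)=(0.173158, 0.404891)
  term(m=-2) = (0.023033, 0.008481)   from Y*(Ω₁)=(-0.017226, 0.174096), Y(Ω₂)=(0.035279, -0.135791)
  term(m=-1) = (-0.015012, 0.084214)   from Y*(Ω₁)=(-0.197364, 0.178799), Y(Ω₂)=(0.254086, -0.196509)
  term(m=+0) = (-0.048947, 0.000000)   from Y*(Ω₁)=(0.199960, -0.000000), Y(Ω₂)=(-0.244785, 0.000000)
  term(m=+1) = (-0.015012, -0.084214)   from Y*(Ω₁)=(0.197364, 0.178799), Y(Ω₂)=(-0.254086, -0.196509)
  term(m=+2) = (0.023033, -0.008481)   from Y*(Ω₁)=(-0.017226, -0.174096), Y(Ω₂)=(0.035279, 0.135791)
  term(m=+3) = (0.071630, 0.122475)   from Y*(Ω₁)=(0.191757, -0.258920), Y(Ω₂)=(-0.173158, 0.404891)
  term(m=+4) = (0.018684, -0.015917)   from Y*(Ω₁)=(-0.064834, 0.012957), Y(Ω₂)=(-0.324291, 0.180699)
  term(m=+5) = (0.056179, 0.046251)   from Y*(Ω₁)=(-0.357357, -0.213644), Y(Ω₂)=(-0.172816, -0.026109)
  term(m=+6) = (-0.007682, 0.013657)   from Y*(Ω₁)=(-0.098536, -0.323256), Y(Ω₂)=(-0.032028, -0.033526)
Σ over m = (0.244719, 0.000000); ×(4π/13) → (0.236556, 0.000000). Real part: 0.236556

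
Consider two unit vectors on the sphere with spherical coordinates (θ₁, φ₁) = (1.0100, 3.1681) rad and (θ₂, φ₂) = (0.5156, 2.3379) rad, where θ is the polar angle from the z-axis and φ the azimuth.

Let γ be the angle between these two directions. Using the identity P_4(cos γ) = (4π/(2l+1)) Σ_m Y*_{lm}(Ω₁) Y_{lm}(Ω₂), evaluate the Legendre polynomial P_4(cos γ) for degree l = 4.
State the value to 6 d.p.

-0.359532

Expand P_4 via completeness: Σ_{m} conj(Y_{4,m}) at Ω₁ times Y_{4,m} at Ω₂ —
  m=-4: (+0.226302+0.024085i) × (-0.026084-0.001912i) = -0.005857-0.001061i  (running Σ = -0.005857-0.001061i)
  m=-3: (-0.403000-0.032115i) × (+0.097220-0.087094i) = -0.041977+0.031977i  (running Σ = -0.047834+0.030916i)
  m=-2: (+0.234798+0.012459i) × (-0.012787+0.349319i) = -0.007355+0.081860i  (running Σ = -0.055188+0.112776i)
  m=-1: (+0.217234+0.005760i) × (-0.323705-0.335771i) = -0.068386-0.074805i  (running Σ = -0.123574+0.037971i)
  m=0: (-0.284100-0.000000i) × (+0.036422+0.000000i) = -0.010347-0.000000i  (running Σ = -0.133921+0.037971i)
  m=1: (-0.217234+0.005760i) × (+0.323705-0.335771i) = -0.068386+0.074805i  (running Σ = -0.202307+0.112776i)
  m=2: (+0.234798-0.012459i) × (-0.012787-0.349319i) = -0.007355-0.081860i  (running Σ = -0.209662+0.030916i)
  m=3: (+0.403000-0.032115i) × (-0.097220-0.087094i) = -0.041977-0.031977i  (running Σ = -0.251639-0.001061i)
  m=4: (+0.226302-0.024085i) × (-0.026084+0.001912i) = -0.005857+0.001061i  (running Σ = -0.257496-0.000000i)
Total Σ_m = -0.257496-0.000000i. Multiply by 1.396263: -0.359532-0.000000i. P_4(cos γ) = -0.359532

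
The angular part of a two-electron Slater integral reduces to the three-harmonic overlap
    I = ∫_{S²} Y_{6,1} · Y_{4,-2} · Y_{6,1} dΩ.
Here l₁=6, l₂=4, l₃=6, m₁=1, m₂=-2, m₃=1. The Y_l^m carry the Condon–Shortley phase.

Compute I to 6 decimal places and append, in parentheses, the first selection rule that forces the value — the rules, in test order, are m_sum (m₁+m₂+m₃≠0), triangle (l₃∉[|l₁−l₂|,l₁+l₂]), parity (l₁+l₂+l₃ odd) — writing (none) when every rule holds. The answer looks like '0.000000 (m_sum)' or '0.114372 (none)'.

0.133571 (none)

m-sum 0 ✓  L=16 even ✓  2≤6≤10 ✓
Π(2lᵢ+1) = 13×9×13 = 1521
triangle coeff Δ(6,4,6) = 1/15315300
Σ_t [0,4]: t=0:+1/829440 t=1:−1/25920 t=2:+1/9216 t=3:−1/25920 t=4:+1/829440 = 7/207360
(3j)²=28/2431 [(6 4 6; 0 0 0)], sign=+1
Σ_t [0,2]: t=0:+1/69120 t=1:−1/20736 t=2:+1/69120 = -1/51840
(3j)²=280/21879 [(6 4 6; 1 -2 1)], sign=+1
⇒ 4πI² = 7840/34969
I = (+1)√(7840/34969/(4π)) = 0.13357079
No selection rule forces the value: the integral is nonzero (none).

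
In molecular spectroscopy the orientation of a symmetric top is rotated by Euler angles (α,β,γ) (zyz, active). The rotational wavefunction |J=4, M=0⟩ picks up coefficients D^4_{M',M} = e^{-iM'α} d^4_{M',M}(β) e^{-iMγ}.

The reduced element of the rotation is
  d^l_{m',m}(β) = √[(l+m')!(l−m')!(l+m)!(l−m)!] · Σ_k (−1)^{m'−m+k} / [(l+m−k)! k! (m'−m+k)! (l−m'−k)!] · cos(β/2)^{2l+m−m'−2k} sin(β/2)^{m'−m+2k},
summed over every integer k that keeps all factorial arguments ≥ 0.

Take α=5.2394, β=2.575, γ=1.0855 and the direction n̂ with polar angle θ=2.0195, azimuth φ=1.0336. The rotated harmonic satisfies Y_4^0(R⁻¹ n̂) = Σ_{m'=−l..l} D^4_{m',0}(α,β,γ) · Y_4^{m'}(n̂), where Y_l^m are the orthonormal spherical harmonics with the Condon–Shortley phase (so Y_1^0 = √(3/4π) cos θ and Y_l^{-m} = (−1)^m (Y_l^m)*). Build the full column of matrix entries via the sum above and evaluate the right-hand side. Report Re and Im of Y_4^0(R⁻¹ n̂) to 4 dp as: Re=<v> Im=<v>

Need the full column D^4_{m',0} for m'=−4..4 at α=5.2394, β=2.5750, γ=1.0855.
cos(β/2)=0.279522, sin(β/2)=0.960139
d^4_{-4,0}: single k=4 term ⇒ +0.043406;  D = -0.022214+0.037291i
d^4_{-3,0}: k∈[3..4] ⇒ +0.017871 -0.210855 = -0.192984;  D = +0.192974+0.001975i
d^4_{-2,0}: k∈[2..4] ⇒ +0.004171 -0.131248 +0.580709 = +0.453633;  D = -0.224130-0.394397i
d^4_{-1,0}: k∈[1..4] ⇒ +0.000572 -0.040527 +0.478174 -0.940309 = -0.502090;  D = -0.252527+0.433964i
d^4_{0,0}: k∈[0..4] ⇒ +0.000037 -0.007035 +0.186769 -0.979394 +0.722227 = -0.077397;  D = -0.077397+0.000000i
d^4_{1,0}: k∈[0..3] ⇒ -0.000572 +0.040527 -0.478174 +0.940309 = +0.502090;  D = +0.252527+0.433964i
d^4_{2,0}: k∈[0..2] ⇒ +0.004171 -0.131248 +0.580709 = +0.453633;  D = -0.224130+0.394397i
d^4_{3,0}: k∈[0..1] ⇒ -0.017871 +0.210855 = +0.192984;  D = -0.192974+0.001975i
d^4_{4,0}: single k=0 term ⇒ +0.043406;  D = -0.022214-0.037291i
Y_4^{m'}(θ=2.0195,φ=1.0336) and Σ D·Y over m':
  (-0.0222+0.0373i)·(-0.1593+0.2443i)  (+0.1930+0.0020i)·(+0.3968+0.0162i)  (-0.2241-0.3944i)·(-0.0410-0.0758i)  (-0.2525+0.4340i)·(+0.1592-0.2673i)  (-0.0774+0.0000i)·(-0.1487+0.0000i)  (+0.2525+0.4340i)·(-0.1592-0.2673i)  (-0.2241+0.3944i)·(-0.0410+0.0758i)  (-0.1930+0.0020i)·(-0.3968+0.0162i)  (-0.0222-0.0373i)·(-0.1593-0.2443i)
Y_4^0(R⁻¹ n̂) = +0.263701-0.000000i

Re=0.2637 Im=0.0000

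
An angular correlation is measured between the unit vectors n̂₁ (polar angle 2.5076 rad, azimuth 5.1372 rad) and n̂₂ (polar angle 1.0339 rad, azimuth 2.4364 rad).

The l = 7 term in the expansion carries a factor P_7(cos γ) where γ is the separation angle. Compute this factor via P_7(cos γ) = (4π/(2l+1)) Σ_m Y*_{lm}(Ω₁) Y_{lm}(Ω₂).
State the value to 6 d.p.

Expand P_7 via completeness: Σ_{m} conj(Y_{7,m}) at Ω₁ times Y_{7,m} at Ω₂ —
  term(m=-7) = +0.002210+0.000124i   from Y*(Ω₁)=-0.002139-0.012618i, Y(Ω₂)=-0.038420+0.168669i
  term(m=-6) = +0.022058+0.011960i   from Y*(Ω₁)=-0.054018+0.036382i, Y(Ω₂)=-0.178329-0.341508i
  term(m=-5) = +0.048616+0.066237i   from Y*(Ω₁)=+0.169373+0.104605i, Y(Ω₂)=+0.382618+0.154765i
  term(m=-4) = +0.006209+0.031878i   from Y*(Ω₁)=+0.050714-0.392647i, Y(Ω₂)=-0.077847+0.025869i
  term(m=-3) = +0.036287-0.143054i   from Y*(Ω₁)=-0.448891+0.137071i, Y(Ω₂)=-0.162955+0.268925i
  term(m=-2) = +0.025529-0.030981i   from Y*(Ω₁)=+0.112424+0.127878i, Y(Ω₂)=-0.037657-0.232739i
  term(m=-1) = +0.066602-0.031419i   from Y*(Ω₁)=-0.134186+0.296638i, Y(Ω₂)=-0.172238-0.146610i
  term(m=+0) = +0.076384+0.000000i   from Y*(Ω₁)=+0.285549-0.000000i, Y(Ω₂)=+0.267499+0.000000i
  term(m=+1) = +0.066602+0.031419i   from Y*(Ω₁)=+0.134186+0.296638i, Y(Ω₂)=+0.172238-0.146610i
  term(m=+2) = +0.025529+0.030981i   from Y*(Ω₁)=+0.112424-0.127878i, Y(Ω₂)=-0.037657+0.232739i
  term(m=+3) = +0.036287+0.143054i   from Y*(Ω₁)=+0.448891+0.137071i, Y(Ω₂)=+0.162955+0.268925i
  term(m=+4) = +0.006209-0.031878i   from Y*(Ω₁)=+0.050714+0.392647i, Y(Ω₂)=-0.077847-0.025869i
  term(m=+5) = +0.048616-0.066237i   from Y*(Ω₁)=-0.169373+0.104605i, Y(Ω₂)=-0.382618+0.154765i
  term(m=+6) = +0.022058-0.011960i   from Y*(Ω₁)=-0.054018-0.036382i, Y(Ω₂)=-0.178329+0.341508i
  term(m=+7) = +0.002210-0.000124i   from Y*(Ω₁)=+0.002139-0.012618i, Y(Ω₂)=+0.038420+0.168669i
Σ over m = +0.491406-0.000000i; ×(4π/15) → +0.411680-0.000000i. Real part: 0.411680

0.411680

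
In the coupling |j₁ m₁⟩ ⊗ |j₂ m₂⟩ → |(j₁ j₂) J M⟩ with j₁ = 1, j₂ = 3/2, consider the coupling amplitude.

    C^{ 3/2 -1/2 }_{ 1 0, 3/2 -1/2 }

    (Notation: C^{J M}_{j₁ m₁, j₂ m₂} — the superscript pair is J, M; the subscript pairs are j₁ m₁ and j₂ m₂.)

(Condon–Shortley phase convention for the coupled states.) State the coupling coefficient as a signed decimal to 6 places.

√[4·1!1!2!/5! · 1!1!1!2!1!2!] = √(4/15)
  +(−1)^0/∏(0,1,1,1,0,1)! = 1  (running 1)
  +(−1)^1/∏(1,0,0,0,1,2)! = -1/2  (running 1/2)
⟨..|..⟩ = √(4/15)·(1/2) = +0.258199

+√(1/15) ≈ +0.258199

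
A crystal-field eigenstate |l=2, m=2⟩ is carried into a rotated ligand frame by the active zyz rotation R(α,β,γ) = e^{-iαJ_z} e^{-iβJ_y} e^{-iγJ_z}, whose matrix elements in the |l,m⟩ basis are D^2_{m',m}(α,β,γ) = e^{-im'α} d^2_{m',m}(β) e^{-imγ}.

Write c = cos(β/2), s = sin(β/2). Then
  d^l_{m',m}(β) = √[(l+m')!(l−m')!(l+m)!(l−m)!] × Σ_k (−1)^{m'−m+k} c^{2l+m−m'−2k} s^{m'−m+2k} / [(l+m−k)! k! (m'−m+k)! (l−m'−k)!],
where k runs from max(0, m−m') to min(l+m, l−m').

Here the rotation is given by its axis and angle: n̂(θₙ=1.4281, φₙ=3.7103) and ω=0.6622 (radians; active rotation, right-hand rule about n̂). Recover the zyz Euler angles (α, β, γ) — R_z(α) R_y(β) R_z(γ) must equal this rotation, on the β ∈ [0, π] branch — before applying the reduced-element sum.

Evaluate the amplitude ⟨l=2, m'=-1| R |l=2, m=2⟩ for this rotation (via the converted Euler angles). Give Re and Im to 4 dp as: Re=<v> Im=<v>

Axis–angle → zyz. n̂ = (sinθₙcosφₙ, sinθₙsinφₙ, cosθₙ) = (-0.834034, -0.533070, +0.142213), ω = 0.6622.
R = I cosω + sinω [n̂]ₓ + (1−cosω) n̂n̂ᵀ gives
  R = [+0.935665, +0.006530, -0.352829; +0.181409, +0.848702, +0.496786; +0.302690, -0.528831, +0.792916]
β = atan2(√(R₁₃²+R₂₃²), R₃₃) = 0.655216; α = atan2(R₂₃, R₁₃) mod 2π = 2.188351; γ = atan2(R₃₂, −R₃₁) mod 2π = 4.192529
D^2_{-1,2}(2.1884,0.6552,4.1925) = e^{-i·-1·2.1884}·d^2_{-1,2}(0.6552)·e^{-i·2·4.1925}. Compute d first:
c=cos(0.655216/2)=0.946815, s=sin(0.655216/2)=0.321779; N=√[1·6·24·1]=12.000000
k∈{3} keeps every argument non-negative
  k=3: (−1)^0·12.0000/(6)·0.9468^1·0.3218^3 = +0.063091
d^2_{-1,2}(0.6552) = +0.063091
Attach z-rotation phases: D = e^{-i(-1)(2.1884)}·(+0.063091)·e^{-i(2)(4.1925)} = +0.062856+0.005449i

Re=0.0629 Im=0.0054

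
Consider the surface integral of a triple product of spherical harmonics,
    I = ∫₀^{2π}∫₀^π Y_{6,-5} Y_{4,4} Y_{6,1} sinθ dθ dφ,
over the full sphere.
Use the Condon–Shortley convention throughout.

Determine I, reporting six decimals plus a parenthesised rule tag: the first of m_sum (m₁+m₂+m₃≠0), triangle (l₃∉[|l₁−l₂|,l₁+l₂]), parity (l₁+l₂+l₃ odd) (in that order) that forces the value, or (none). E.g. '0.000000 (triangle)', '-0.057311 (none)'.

Rules hold: Σm=0, L=16 even, 2≤6≤10.
N = 13·9·13 = 1521
Δ = 4!·8!·4!/17! = 1/15315300
Racah Σ t=0..4: t=0:+1/829440 t=1:−1/25920 t=2:+1/9216 t=3:−1/25920 t=4:+1/829440 = 7/207360
⇒ 3j(6 4 6; 0 0 0)² = 28/2431, sgn +1
Racah Σ t=4..4: t=4:+1/2903040 = 1/2903040
⇒ 3j(6 4 6; -5 4 1)² = 5/663, sgn -1
4πI² = N·(3j₀)²·(3jₘ)² = 420/3179
I = -1·√(0.132117/4π) = -0.10253555
No selection rule forces the value: the integral is nonzero (none).

-0.102536 (none)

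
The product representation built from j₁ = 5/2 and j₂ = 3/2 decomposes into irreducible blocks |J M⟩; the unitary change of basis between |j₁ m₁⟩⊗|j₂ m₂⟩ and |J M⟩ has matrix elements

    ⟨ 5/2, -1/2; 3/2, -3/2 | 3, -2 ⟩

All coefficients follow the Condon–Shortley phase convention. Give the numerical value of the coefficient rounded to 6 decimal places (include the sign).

+√(1/2) = +0.707107

√[7·1!4!2!/8! · 2!3!0!3!1!5!] = √(72)
  +(−1)^0/∏(0,1,3,0,1,2)! = 1/12  (running 1/12)
⟨..|..⟩ = √(72)·(1/12) = +0.707107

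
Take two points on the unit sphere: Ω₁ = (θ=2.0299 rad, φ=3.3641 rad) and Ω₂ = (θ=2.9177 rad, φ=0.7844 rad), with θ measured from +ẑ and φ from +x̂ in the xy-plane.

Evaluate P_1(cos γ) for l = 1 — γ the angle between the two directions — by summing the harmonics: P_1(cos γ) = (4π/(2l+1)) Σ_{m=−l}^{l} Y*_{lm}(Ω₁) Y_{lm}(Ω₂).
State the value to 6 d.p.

0.263650

Expand P_1 via completeness: Σ_{m} conj(Y_{1,m}) at Ω₁ times Y_{1,m} at Ω₂ —
  m=-1: (-0.302083, -0.068347) × (0.054296, -0.054187) = (-0.020105, 0.012658)  (running Σ = (-0.020105, 0.012658))
  m=0: (-0.216522, -0.000000) × (-0.476407, 0.000000) = (0.103152, 0.000000)  (running Σ = (0.083047, 0.012658))
  m=1: (0.302083, -0.068347) × (-0.054296, -0.054187) = (-0.020105, -0.012658)  (running Σ = (0.062942, 0.000000))
Accumulated sum (0.062942, 0.000000); after 4π/(2l+1) scaling, (0.263650, 0.000000) ⇒ P_1 = 0.263650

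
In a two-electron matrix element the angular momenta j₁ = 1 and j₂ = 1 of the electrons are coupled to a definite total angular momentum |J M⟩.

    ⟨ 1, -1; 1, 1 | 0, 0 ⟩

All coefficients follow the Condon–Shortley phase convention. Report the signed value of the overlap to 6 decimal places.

+√(1/3) ≈ +0.577350

j₁+j₂−J=2  J+j₁−j₂=0  J−j₁+j₂=0  j₁+j₂+J+1=3
(j₁±m₁, j₂±m₂, J±M) = (0,2,2,0,0,0)
P² = 4/3
sum k=2..2:
  [2] +1/2 = 1/2
S = 1/2
C² = P²·S² = 1/3 ; C = +0.577350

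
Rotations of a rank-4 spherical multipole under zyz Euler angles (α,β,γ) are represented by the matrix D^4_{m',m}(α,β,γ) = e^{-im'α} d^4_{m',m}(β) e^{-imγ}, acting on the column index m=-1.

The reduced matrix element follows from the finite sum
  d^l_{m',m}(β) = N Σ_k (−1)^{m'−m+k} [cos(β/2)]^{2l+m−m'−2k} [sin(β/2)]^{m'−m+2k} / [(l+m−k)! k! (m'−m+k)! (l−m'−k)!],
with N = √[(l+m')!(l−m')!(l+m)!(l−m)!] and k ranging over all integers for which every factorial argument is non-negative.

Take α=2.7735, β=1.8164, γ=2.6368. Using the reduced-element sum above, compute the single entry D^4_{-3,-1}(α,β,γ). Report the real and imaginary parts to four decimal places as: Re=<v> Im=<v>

Re=0.0178 Im=0.4642

Split into d^4_{-3,-1}(β=1.8164) × two z-phases.
c=cos(1.816400/2)=0.615166, s=sin(1.816400/2)=0.788398; N=√[1·5040·6·120]=1904.940944
k∈{2,3} keeps every argument non-negative
  k=2: (−1)^0·1904.9409/(240)·0.6152^6·0.7884^2 = +0.267371
  k=3: (−1)^1·1904.9409/(144)·0.6152^4·0.7884^4 = -0.731930
d^4_{-3,-1}(1.8164) = +0.267371 -0.731930 = -0.464559
Attach z-rotation phases: D = e^{-i(-3)(2.7735)}·(-0.464559)·e^{-i(-1)(2.6368)} = +0.017776+0.464218i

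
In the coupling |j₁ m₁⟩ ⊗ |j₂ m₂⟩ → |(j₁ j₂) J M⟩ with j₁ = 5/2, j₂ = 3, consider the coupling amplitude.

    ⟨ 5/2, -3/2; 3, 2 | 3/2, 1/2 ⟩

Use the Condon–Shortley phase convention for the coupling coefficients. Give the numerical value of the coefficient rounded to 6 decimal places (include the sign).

-0.218218  (= −√(1/21))

√[4·4!1!2!/8! · 1!4!5!1!2!1!] = √(192/7)
  +(−1)^3/∏(3,1,1,2,0,0)! = -1/12  (running -1/12)
  +(−1)^4/∏(4,0,0,1,1,1)! = 1/24  (running -1/24)
⟨..|..⟩ = √(192/7)·(-1/24) = -0.218218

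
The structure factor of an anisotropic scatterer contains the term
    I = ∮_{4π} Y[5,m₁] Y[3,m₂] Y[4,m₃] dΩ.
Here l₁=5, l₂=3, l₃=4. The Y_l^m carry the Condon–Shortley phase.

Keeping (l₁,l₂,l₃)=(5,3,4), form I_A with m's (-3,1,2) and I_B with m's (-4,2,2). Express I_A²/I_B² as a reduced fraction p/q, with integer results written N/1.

Shared (l₁,l₂,l₃)=(5,3,4): N and (l;000)² cancel in I_A²/I_B².
A: Δ = 4!·6!·2!/13! = 1/180180; Racah Σ t=2..4: t=2:+1/5760 t=3:−1/720 t=4:+1/2304 = -1/1280; ⇒ 3j(5 3 4; -3 1 2)² = 27/1430, sgn -1
B: Δ = 4!·6!·2!/13! = 1/180180; Racah Σ t=3..4: t=3:−1/8640 t=4:+1/2880 = 1/4320; ⇒ 3j(5 3 4; -4 2 2)² = 8/429, sgn +1
I_A²/I_B² = (27/1430)/(8/429) = 81/80

81/80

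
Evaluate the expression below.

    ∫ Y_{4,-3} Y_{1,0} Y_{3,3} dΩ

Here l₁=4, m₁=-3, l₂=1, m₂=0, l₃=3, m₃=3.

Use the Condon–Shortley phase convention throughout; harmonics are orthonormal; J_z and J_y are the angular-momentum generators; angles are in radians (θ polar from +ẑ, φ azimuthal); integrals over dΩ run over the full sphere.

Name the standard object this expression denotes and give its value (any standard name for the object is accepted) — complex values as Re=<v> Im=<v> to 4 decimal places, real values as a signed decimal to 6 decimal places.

This is a Gaunt coefficient — the integral of a triple product of spherical harmonics over the sphere.
m-sum 0 ✓  L=8 even ✓  3≤3≤5 ✓
Π(2lᵢ+1) = 9×3×7 = 189
triangle coeff Δ(4,1,3) = 1/252
Σ_t [1,1]: t=1:−1/36 = -1/36
(3j)²=4/63 [(4 1 3; 0 0 0)], sign=+1
Σ_t [1,1]: t=1:−1/720 = -1/720
(3j)²=1/36 [(4 1 3; -3 0 3)], sign=-1
⇒ 4πI² = 1/3
I = (-1)√(1/3/(4π)) = -0.16286750

Gaunt coefficient, -0.162868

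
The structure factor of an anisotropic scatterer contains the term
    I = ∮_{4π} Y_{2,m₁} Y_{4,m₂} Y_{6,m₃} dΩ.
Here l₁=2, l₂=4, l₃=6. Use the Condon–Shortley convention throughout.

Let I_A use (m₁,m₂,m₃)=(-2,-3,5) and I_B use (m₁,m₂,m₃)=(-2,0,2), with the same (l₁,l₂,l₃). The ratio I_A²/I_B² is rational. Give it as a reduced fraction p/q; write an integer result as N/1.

33/7

Same 2,4,6: normalisation and zero-m 3j drop out of the ratio.
A: Δ: 0! 4! 8! / 13! → 1/6435; sum: t=0:+1/120960 = 1/120960; 3j²(2 4 6; -2 -3 5) = Δ·Π!·Σ² = 2/39  (sign -1)
B: Δ: 0! 4! 8! / 13! → 1/6435; sum: t=0:+1/13824 = 1/13824; 3j²(2 4 6; -2 0 2) = Δ·Π!·Σ² = 14/1287  (sign +1)
I_A²/I_B² = (2/39)/(14/1287) = 33/7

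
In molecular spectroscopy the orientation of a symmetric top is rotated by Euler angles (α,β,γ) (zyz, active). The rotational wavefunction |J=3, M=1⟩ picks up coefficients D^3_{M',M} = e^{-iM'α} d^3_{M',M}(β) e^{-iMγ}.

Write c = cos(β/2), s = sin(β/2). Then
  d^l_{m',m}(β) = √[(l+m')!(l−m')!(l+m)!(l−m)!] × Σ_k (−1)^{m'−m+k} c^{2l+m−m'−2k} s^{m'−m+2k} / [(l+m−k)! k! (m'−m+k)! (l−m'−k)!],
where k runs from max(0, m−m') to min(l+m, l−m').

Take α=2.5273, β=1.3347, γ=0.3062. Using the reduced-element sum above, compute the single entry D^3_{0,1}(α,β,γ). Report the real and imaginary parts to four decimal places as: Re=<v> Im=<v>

Re=-0.2916 Im=0.0922

First d^3_{0,1}(β=1.3347), then the phase factors e^{-i(0)α} and e^{-i(1)γ}:
With c≡cos(β/2)=0.785465 and s≡sin(β/2)=0.618907, N=[6·6·24·2]^{1/2}=41.569219
Admissible k: 1..3 (factorial args all ≥0)
  k=1: (−1)^0·41.5692/(12)·0.7855^5·0.6189^1 = +0.640986
  k=2: (−1)^1·41.5692/(4)·0.7855^3·0.6189^3 = -1.193898
  k=3: (−1)^2·41.5692/(12)·0.7855^1·0.6189^5 = +0.247083
d^3_{0,1}(1.3347) = +0.640986 -1.193898 +0.247083 = -0.305828
D = (+1.000000+0.000000i)·(-0.305828)·(+0.953486-0.301438i) = -0.291603+0.092188i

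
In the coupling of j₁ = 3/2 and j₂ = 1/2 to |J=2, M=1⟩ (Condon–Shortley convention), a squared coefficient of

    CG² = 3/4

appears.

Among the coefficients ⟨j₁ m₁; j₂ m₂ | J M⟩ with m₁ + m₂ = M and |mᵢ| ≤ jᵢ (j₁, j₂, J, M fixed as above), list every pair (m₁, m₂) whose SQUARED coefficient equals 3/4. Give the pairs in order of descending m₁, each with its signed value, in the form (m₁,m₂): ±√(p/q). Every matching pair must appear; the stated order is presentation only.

Admissible pairs with m₁+m₂ = M = 1: (1/2,1/2), (3/2,-1/2)
  (m₁,m₂)=(3/2,-1/2): CG² = 1/4, CG = +√(1/4)
  (m₁,m₂)=(1/2,1/2): CG² = 3/4, CG = +√(3/4)   ← matches the target
Pairs with CG² = 3/4: (1/2,1/2): +√(3/4)

(1/2,1/2): +√(3/4)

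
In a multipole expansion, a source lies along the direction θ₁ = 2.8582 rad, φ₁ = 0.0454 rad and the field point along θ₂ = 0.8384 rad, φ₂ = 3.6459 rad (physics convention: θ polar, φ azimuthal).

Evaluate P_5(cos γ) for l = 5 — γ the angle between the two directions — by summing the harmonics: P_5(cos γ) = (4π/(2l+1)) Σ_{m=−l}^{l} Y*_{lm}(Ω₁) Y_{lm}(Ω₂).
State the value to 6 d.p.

Expand P_5 via completeness: Σ_{m} conj(Y_{5,m}) at Ω₁ times Y_{5,m} at Ω₂ —
  m=-5: Y*=(0.000773, 0.000179)  Y=(0.085863, 0.061306)  product (0.000055, 0.000063)
  m=-4: Y*=(-0.008472, -0.001556)  Y=(-0.129531, -0.270610)  product (0.000676, 0.002494)
  m=-3: Y*=(0.054670, 0.007492)  Y=(-0.024876, 0.429353)  product (-0.004577, 0.023286)
  m=-2: Y*=(-0.223674, -0.020366)  Y=(0.113983, -0.180928)  product (-0.029180, 0.038147)
  m=-1: Y*=(0.531340, 0.024139)  Y=(0.221338, -0.122158)  product (0.120555, -0.059565)
  m=+0: Y*=(-0.449904, -0.000000)  Y=(-0.289600, 0.000000)  product (0.130292, 0.000000)
  m=+1: Y*=(-0.531340, 0.024139)  Y=(-0.221338, -0.122158)  product (0.120555, 0.059565)
  m=+2: Y*=(-0.223674, 0.020366)  Y=(0.113983, 0.180928)  product (-0.029180, -0.038147)
  m=+3: Y*=(-0.054670, 0.007492)  Y=(0.024876, 0.429353)  product (-0.004577, -0.023286)
  m=+4: Y*=(-0.008472, 0.001556)  Y=(-0.129531, 0.270610)  product (0.000676, -0.002494)
  m=+5: Y*=(-0.000773, 0.000179)  Y=(-0.085863, 0.061306)  product (0.000055, -0.000063)
Accumulated sum (0.305352, -0.000000); after 4π/(2l+1) scaling, (0.348833, -0.000000) ⇒ P_5 = 0.348833

0.348833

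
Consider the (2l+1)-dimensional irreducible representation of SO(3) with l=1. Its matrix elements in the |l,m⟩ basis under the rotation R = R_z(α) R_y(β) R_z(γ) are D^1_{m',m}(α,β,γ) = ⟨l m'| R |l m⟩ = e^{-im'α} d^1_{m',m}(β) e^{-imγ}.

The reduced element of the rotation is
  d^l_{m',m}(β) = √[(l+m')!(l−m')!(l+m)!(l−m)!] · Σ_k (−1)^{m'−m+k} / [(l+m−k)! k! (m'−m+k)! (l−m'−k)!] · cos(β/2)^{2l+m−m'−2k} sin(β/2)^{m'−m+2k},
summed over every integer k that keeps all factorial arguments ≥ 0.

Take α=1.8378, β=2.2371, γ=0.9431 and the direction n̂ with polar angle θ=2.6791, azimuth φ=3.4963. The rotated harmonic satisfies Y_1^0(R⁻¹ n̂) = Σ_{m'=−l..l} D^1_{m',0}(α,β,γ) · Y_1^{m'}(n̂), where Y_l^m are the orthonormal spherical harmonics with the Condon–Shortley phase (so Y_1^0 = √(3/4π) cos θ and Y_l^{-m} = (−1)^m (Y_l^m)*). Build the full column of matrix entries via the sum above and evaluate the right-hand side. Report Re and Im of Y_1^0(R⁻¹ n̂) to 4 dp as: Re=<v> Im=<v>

Need the full column D^1_{m',0} for m'=−1..1 at α=1.8378, β=2.2371, γ=0.9431.
cos(β/2)=0.436987, sin(β/2)=0.899468
d^1_{-1,0}: single k=1 term ⇒ +0.555865;  D = -0.146661+0.536168i
d^1_{0,0}: k∈[0..1] ⇒ +0.190958 -0.809042 = -0.618084;  D = -0.618084+0.000000i
d^1_{1,0}: single k=0 term ⇒ -0.555865;  D = +0.146661+0.536168i
Y_1^{m'}(θ=2.6791,φ=3.4963) and Σ D·Y over m':
  (-0.1467+0.5362i)·(-0.1446+0.0535i)  (-0.6181+0.0000i)·(-0.4373+0.0000i)  (+0.1467+0.5362i)·(+0.1446+0.0535i)
Y_1^0(R⁻¹ n̂) = +0.255260+0.000000i

Re=0.2553 Im=0.0000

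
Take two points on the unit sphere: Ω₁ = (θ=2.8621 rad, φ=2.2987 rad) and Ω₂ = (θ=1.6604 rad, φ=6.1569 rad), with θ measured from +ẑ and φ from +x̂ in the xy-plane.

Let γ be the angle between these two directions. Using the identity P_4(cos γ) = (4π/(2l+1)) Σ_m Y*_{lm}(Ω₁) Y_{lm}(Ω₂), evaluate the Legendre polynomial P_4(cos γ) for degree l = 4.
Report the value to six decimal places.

Term-by-term m-sum for l=4 (normalisation 4π/9 = 1.396263):
  term(m=-4) = -0.00107 - 0.00030j   from Y*(Ω₁)=-0.00250 + 0.00058j, Y(Ω₂)=0.38109 + 0.21074j
  term(m=-3) = 0.00153 + 0.00234j   from Y*(Ω₁)=-0.02066 - 0.01453j, Y(Ω₂)=-0.10281 - 0.04093j
  term(m=-2) = -0.00598 + 0.04319j   from Y*(Ω₁)=-0.01597 - 0.13827j, Y(Ω₂)=-0.30331 - 0.07828j
  term(m=-1) = 0.04071 - 0.03546j   from Y*(Ω₁)=0.28938 - 0.32472j, Y(Ω₂)=0.12314 + 0.01563j
  term(m=+0) = 0.15944 + 0.00000j   from Y*(Ω₁)=0.54570 + 0.00000j, Y(Ω₂)=0.29218 + 0.00000j
  term(m=+1) = 0.04071 + 0.03546j   from Y*(Ω₁)=-0.28938 - 0.32472j, Y(Ω₂)=-0.12314 + 0.01563j
  term(m=+2) = -0.00598 - 0.04319j   from Y*(Ω₁)=-0.01597 + 0.13827j, Y(Ω₂)=-0.30331 + 0.07828j
  term(m=+3) = 0.00153 - 0.00234j   from Y*(Ω₁)=0.02066 - 0.01453j, Y(Ω₂)=0.10281 - 0.04093j
  term(m=+4) = -0.00107 + 0.00030j   from Y*(Ω₁)=-0.00250 - 0.00058j, Y(Ω₂)=0.38109 - 0.21074j
Σ over m = 0.22982 - 0.00000j; ×(4π/9) → 0.32089 - 0.00000j. Real part: 0.320886

0.320886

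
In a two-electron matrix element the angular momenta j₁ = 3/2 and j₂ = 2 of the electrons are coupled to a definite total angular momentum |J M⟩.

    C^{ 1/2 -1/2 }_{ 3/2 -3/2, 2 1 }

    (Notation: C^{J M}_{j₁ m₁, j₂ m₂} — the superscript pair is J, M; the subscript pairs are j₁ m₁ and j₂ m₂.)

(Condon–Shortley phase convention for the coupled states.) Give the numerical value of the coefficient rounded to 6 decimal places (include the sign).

−√(1/10) = -0.316228

triangle: 3!×0!×1!/5! = 6/120
(j±m)!: 0!×3!×3!×1!×0!×1! = 36
prefactor² = (2J+1)×Δ×N² = 18/5
  k=3: −1/(3!×0!×0!×0!×0!×1!) = -1/6
Σ = -1/6  ⇒  CG² = 18/5×(-1/6)² = 1/10
CG = −√(1/10) = -0.316228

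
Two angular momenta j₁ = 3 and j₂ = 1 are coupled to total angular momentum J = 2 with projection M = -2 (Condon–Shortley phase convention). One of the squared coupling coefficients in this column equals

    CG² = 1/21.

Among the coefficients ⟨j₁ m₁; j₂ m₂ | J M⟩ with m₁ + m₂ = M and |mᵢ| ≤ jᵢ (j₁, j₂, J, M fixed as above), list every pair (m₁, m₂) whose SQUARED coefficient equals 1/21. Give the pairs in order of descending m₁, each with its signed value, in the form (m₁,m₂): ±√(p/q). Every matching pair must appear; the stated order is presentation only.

(-1,-1): +√(1/21)

Admissible pairs with m₁+m₂ = M = -2: (-3,1), (-2,0), (-1,-1)
  (m₁,m₂)=(-1,-1): CG² = 1/21, CG = +√(1/21)   ← matches the target
  (m₁,m₂)=(-2,0): CG² = 5/21, CG = −√(5/21)
  (m₁,m₂)=(-3,1): CG² = 5/7, CG = +√(5/7)
Pairs with CG² = 1/21: (-1,-1): +√(1/21)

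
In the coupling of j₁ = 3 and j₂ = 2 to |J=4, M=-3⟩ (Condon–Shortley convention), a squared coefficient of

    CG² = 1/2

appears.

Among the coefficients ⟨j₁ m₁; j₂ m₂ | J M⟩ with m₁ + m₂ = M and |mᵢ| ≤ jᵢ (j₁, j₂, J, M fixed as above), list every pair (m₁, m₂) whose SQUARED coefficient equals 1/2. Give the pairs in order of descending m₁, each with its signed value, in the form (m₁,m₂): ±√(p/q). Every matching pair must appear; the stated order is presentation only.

(-1,-2): +√(1/2)

Admissible pairs with m₁+m₂ = M = -3: (-3,0), (-2,-1), (-1,-2)
  (m₁,m₂)=(-1,-2): CG² = 1/2, CG = +√(1/2)   ← matches the target
  (m₁,m₂)=(-2,-1): CG² = 1/20, CG = −√(1/20)
  (m₁,m₂)=(-3,0): CG² = 9/20, CG = −√(9/20)
Pairs with CG² = 1/2: (-1,-2): +√(1/2)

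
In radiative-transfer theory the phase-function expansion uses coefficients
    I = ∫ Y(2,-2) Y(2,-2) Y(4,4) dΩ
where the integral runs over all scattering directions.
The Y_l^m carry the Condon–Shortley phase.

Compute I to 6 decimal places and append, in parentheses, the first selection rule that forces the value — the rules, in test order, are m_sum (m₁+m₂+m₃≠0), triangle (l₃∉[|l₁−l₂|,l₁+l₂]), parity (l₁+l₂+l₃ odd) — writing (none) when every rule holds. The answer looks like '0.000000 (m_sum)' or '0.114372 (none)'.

Rules hold: Σm=0, L=8 even, 0≤4≤4.
N = 5·5·9 = 225
Δ = 0!·4!·4!/9! = 1/630
Racah Σ t=0..0: t=0:+1/16 = 1/16
⇒ 3j(2 2 4; 0 0 0)² = 2/35, sgn +1
Racah Σ t=0..0: t=0:+1/576 = 1/576
⇒ 3j(2 2 4; -2 -2 4)² = 1/9, sgn +1
4πI² = N·(3j₀)²·(3jₘ)² = 10/7
I = +1·√(1.42857/4π) = 0.33716777
No selection rule forces the value: the integral is nonzero (none).

0.337168 (none)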